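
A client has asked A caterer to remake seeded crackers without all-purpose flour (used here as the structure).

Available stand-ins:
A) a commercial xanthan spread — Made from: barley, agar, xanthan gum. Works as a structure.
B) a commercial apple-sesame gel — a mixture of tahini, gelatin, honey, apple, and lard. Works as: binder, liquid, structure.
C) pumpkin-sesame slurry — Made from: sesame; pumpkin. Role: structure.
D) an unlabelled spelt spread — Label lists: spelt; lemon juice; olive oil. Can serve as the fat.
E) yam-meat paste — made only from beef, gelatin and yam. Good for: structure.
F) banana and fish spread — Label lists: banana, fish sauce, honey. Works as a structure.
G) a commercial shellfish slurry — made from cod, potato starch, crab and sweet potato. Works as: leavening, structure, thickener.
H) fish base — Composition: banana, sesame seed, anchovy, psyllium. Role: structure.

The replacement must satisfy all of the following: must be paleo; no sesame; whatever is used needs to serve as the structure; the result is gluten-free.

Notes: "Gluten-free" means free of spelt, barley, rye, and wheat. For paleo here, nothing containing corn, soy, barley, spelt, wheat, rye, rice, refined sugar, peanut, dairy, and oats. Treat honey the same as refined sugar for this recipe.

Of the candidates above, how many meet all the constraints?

2

A: has barley, so not gluten-free; has barley, so not paleo — out
B: has honey, so not paleo; has tahini, so not sesame-free — out
C: has sesame, so not sesame-free — reject
D: not usable as a structure; has spelt, so not gluten-free (and 1 more) — reject
E: works as a structure, gluten-free, no sesame — keep
F: has honey, so not paleo — no
G: every rule checks out — valid
H: has sesame seed, so not sesame-free — out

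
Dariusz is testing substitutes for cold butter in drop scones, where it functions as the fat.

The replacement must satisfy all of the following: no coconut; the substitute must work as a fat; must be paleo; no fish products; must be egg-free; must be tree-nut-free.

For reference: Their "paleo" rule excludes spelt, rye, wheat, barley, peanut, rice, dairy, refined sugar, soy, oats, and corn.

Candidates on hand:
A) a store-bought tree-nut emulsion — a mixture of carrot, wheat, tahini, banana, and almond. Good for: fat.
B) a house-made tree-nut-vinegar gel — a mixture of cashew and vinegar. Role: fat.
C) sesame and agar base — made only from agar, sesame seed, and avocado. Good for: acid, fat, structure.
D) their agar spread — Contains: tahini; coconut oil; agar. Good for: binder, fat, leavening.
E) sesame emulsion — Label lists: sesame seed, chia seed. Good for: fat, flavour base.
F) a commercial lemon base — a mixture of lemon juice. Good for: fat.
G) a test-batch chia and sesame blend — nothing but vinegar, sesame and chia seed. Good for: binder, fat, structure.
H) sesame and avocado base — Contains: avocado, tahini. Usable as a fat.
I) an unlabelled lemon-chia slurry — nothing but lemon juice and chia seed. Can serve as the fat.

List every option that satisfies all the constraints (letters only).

C, E, F, G, H, I

A: has wheat, so not paleo; has almond, so not tree-nut-free — reject
B: has cashew, so not tree-nut-free — out
C: no fish, no tree nuts — keep
D: has coconut oil, so not coconut-free — no
E: no fish, no egg — keep
F: nothing on the exclusion list — OK
G: works as a fat, no egg, no tree nuts — OK
H: all constraints satisfied — keep
I: every rule checks out — valid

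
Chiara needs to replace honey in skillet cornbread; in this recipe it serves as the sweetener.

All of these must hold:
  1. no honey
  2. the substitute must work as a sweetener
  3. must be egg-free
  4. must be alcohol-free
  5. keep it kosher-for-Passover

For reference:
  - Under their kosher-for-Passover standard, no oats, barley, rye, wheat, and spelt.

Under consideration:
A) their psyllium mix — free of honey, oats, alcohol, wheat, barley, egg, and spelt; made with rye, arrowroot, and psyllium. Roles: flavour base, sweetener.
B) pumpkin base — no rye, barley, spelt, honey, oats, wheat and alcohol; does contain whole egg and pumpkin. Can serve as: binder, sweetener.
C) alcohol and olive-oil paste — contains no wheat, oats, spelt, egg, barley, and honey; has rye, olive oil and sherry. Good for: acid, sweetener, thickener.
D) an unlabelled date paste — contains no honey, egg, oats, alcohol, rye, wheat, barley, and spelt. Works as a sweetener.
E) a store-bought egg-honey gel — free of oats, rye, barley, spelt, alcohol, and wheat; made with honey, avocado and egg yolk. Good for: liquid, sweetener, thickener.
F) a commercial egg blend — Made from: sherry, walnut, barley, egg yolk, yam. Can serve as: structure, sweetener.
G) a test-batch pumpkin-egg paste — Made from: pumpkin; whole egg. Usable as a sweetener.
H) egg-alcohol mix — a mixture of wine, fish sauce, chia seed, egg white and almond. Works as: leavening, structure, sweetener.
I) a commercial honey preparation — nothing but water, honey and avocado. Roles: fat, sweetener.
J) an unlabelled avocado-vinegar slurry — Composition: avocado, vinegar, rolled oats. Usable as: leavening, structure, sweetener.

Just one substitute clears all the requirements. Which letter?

A: has rye, so not kosher-for-Passover — out
B: has whole egg, so not egg-free — no
C: has rye, so not kosher-for-Passover; has sherry, so not alcohol-free — no
D: works as a sweetener, no honey, kosher-for-Passover — valid
E: has egg yolk, so not egg-free; has honey, so not honey-free — no
F: has barley, so not kosher-for-Passover; has egg yolk, so not egg-free (and 1 more) — reject
G: has whole egg, so not egg-free — no
H: has egg white, so not egg-free; has wine, so not alcohol-free — out
I: has honey, so not honey-free — reject
J: has rolled oats, so not kosher-for-Passover — no

D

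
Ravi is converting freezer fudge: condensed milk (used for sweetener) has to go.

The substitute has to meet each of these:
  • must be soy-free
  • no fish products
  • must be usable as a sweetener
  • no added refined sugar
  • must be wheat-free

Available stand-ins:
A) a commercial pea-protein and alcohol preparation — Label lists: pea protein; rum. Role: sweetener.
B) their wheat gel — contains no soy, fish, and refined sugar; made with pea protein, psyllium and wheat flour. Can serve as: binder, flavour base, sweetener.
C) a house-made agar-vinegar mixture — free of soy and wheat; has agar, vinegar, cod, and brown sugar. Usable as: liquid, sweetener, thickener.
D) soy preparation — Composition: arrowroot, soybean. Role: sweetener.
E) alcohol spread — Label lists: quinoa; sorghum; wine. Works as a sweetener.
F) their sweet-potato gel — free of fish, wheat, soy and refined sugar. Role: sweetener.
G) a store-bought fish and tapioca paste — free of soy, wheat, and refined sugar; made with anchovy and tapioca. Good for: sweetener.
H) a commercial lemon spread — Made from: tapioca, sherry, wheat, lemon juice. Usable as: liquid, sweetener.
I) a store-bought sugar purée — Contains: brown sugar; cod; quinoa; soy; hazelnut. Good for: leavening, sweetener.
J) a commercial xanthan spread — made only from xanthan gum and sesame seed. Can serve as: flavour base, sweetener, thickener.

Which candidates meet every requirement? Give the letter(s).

A: works as a sweetener, no wheat, no refined sugar — valid
B: has wheat flour, so not wheat-free — out
C: has brown sugar, so not no-added-sugar; has cod, so not fish-free — out
D: has soybean, so not soy-free — out
E: only wine, quinoa and sorghum; none excluded — valid
F: no refined sugar, no soy — OK
G: has anchovy, so not fish-free — out
H: has wheat, so not wheat-free — reject
I: has brown sugar, so not no-added-sugar; has soy, so not soy-free (and 1 more) — no
J: nothing on the exclusion list — keep

A, E, F, J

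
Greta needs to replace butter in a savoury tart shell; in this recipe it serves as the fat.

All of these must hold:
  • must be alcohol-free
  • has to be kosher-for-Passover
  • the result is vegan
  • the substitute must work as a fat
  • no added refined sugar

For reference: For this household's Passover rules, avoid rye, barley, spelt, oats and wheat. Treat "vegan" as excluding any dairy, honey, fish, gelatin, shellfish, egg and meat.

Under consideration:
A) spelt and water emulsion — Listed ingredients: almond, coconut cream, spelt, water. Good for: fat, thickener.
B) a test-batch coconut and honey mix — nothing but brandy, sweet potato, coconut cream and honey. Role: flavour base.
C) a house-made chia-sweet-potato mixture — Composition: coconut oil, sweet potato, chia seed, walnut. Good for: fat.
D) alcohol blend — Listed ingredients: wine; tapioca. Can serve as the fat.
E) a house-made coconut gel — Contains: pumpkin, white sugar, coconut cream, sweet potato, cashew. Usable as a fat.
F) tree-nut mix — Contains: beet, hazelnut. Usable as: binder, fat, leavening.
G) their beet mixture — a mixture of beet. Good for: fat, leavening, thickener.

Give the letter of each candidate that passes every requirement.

A: has spelt, so not kosher-for-Passover — reject
B: not usable as a fat; has honey, so not vegan (and 1 more) — no
C: coconut oil and walnut etc. — none of it excluded — valid
D: has wine, so not alcohol-free — reject
E: has white sugar, so not no-added-sugar — no
F: nothing on the exclusion list — OK
G: all constraints satisfied — valid

C, F, G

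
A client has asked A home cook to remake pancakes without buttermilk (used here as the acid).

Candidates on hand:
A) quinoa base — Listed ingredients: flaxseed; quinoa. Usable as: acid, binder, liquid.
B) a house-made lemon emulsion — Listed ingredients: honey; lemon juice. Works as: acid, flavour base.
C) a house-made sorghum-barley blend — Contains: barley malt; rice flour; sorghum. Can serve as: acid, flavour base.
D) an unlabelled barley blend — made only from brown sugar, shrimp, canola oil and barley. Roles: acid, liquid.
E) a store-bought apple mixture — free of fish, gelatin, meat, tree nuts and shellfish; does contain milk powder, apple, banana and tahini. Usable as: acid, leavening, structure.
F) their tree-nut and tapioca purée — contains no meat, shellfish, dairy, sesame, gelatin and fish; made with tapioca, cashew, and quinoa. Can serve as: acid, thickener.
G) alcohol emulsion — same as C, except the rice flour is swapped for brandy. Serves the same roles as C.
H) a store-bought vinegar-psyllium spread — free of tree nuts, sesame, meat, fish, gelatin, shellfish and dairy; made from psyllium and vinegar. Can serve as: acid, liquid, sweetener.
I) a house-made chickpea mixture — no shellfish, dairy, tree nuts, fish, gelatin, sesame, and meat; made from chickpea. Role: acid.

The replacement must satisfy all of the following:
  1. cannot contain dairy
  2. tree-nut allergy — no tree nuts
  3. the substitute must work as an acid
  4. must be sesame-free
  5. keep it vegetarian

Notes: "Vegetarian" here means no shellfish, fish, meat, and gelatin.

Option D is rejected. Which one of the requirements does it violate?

vegetarian

usable as an acid: satisfied
vegetarian: has shrimp — fails
sesame-free: satisfied
tree-nut-free: satisfied
dairy-free: satisfied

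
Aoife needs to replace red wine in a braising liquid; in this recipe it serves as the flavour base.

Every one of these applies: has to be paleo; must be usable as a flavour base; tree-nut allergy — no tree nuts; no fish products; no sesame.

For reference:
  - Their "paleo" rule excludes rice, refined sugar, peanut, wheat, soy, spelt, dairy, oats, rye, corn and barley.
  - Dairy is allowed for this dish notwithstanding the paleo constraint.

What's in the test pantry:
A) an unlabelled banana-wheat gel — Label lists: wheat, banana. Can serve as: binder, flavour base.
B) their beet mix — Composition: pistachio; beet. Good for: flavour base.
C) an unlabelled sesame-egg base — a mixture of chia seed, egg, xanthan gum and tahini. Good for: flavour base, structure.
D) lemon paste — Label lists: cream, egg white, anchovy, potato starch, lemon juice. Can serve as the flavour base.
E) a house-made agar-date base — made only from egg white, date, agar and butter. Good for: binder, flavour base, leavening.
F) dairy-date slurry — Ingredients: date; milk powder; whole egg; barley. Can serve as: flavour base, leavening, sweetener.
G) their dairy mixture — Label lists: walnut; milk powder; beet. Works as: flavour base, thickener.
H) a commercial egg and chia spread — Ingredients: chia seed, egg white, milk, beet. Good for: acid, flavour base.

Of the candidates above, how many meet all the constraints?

A: has wheat, so not paleo — reject
B: has pistachio, so not tree-nut-free — out
C: has tahini, so not sesame-free — no
D: has anchovy, so not fish-free — out
E: dairy is permitted under the paleo carve-out; nothing else excluded — keep
F: has barley, so not paleo — out
G: has walnut, so not tree-nut-free — out
H: dairy is permitted under the paleo carve-out; nothing else excluded — keep

2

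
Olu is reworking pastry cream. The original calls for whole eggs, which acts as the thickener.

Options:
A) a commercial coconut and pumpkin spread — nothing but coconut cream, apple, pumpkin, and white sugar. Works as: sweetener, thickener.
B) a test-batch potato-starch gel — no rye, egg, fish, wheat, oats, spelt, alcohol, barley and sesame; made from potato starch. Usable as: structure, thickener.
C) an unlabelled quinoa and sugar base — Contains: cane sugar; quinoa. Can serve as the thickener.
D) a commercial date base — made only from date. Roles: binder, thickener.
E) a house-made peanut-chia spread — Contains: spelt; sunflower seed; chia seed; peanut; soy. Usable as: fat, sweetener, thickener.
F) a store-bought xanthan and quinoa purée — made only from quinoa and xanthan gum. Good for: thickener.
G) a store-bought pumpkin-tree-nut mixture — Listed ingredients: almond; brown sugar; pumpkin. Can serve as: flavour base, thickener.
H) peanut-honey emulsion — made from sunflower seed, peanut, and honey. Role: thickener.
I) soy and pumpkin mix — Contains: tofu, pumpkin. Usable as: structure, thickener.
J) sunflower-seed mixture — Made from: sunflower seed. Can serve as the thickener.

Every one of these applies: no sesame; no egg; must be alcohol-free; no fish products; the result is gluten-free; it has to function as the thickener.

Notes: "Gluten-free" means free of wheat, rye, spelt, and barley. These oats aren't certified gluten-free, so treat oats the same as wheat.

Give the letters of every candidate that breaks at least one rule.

E

A: all constraints satisfied — OK
B: nothing on the exclusion list — keep
C: nothing on the exclusion list — keep
D: only date; none excluded — valid
E: has spelt, so not gluten-free — no
F: only quinoa and xanthan gum; none excluded — OK
G: all constraints satisfied — valid
H: only honey, peanut and sunflower seed; none excluded — keep
I: every rule checks out — OK
J: no fish, no alcohol — keep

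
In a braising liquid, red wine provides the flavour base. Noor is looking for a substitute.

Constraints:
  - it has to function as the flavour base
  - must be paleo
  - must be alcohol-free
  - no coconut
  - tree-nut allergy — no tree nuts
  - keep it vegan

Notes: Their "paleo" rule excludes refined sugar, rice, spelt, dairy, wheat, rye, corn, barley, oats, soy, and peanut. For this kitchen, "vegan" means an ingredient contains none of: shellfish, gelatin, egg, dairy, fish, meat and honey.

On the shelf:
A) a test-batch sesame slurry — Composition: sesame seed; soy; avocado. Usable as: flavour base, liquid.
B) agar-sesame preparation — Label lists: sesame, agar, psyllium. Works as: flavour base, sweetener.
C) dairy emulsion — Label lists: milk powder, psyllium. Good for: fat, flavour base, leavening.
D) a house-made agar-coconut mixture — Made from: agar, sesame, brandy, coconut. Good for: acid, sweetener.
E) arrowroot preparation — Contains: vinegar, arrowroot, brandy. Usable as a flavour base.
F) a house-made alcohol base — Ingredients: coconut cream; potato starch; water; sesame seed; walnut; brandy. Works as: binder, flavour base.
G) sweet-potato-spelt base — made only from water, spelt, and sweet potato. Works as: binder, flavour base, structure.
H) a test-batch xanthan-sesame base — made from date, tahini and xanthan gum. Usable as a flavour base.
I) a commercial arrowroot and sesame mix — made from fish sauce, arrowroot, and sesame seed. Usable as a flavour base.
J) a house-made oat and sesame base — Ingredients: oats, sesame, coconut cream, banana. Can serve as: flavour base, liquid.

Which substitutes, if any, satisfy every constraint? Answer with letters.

A: has soy, so not paleo — out
B: no tree nuts, vegan — keep
C: has milk powder, so not paleo; has milk powder, so not vegan — no
D: not usable as a flavour base; has coconut, so not coconut-free (and 1 more) — out
E: has brandy, so not alcohol-free — out
F: has coconut cream, so not coconut-free; has brandy, so not alcohol-free (and 1 more) — no
G: has spelt, so not paleo — reject
H: paleo, no coconut — valid
I: has fish sauce, so not vegan — reject
J: has oats, so not paleo; has coconut cream, so not coconut-free — reject

B, H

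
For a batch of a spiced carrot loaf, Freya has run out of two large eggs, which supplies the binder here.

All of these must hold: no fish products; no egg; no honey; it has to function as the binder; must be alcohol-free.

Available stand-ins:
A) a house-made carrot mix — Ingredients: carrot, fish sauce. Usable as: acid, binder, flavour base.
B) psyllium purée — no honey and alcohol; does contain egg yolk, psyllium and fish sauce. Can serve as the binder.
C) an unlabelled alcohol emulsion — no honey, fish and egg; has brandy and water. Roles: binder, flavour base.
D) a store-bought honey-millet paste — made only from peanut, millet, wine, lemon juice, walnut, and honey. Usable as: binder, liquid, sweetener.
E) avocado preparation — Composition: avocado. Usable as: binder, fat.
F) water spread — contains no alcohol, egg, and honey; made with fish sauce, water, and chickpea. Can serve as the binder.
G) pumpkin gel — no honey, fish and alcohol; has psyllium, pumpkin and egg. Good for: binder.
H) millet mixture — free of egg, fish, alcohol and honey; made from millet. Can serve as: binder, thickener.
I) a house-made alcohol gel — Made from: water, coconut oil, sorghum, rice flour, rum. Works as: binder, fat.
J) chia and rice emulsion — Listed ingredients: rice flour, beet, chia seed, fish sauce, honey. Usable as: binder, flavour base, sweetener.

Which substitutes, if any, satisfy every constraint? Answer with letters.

E, H

A: has fish sauce, so not fish-free — out
B: has fish sauce, so not fish-free; has egg yolk, so not egg-free — out
C: has brandy, so not alcohol-free — no
D: has wine, so not alcohol-free; has honey, so not honey-free — out
E: only avocado; none excluded — keep
F: has fish sauce, so not fish-free — no
G: has egg, so not egg-free — reject
H: no alcohol, no honey — OK
I: has rum, so not alcohol-free — out
J: has fish sauce, so not fish-free; has honey, so not honey-free — out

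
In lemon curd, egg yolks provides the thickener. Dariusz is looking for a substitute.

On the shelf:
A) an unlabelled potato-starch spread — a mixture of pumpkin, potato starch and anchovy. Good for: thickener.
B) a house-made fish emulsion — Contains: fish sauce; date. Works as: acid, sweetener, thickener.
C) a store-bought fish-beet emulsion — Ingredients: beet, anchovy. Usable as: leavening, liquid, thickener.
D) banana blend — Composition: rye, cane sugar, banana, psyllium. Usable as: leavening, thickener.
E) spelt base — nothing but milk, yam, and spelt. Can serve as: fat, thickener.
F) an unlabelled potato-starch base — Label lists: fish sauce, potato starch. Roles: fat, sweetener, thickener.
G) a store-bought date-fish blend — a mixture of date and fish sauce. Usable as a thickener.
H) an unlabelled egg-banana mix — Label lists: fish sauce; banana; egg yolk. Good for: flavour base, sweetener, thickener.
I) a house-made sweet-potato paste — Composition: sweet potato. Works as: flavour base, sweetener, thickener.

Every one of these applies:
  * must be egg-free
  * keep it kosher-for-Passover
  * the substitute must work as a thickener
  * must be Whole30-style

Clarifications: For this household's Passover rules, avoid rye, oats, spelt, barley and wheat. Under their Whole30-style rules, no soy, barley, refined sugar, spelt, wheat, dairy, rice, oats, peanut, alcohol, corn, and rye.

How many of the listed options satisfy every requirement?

6

A: no egg, kosher-for-Passover — keep
B: works as a thickener, no egg, kosher-for-Passover — valid
C: only anchovy and beet; none excluded — valid
D: has rye, so not kosher-for-Passover; has rye, so not Whole30-style — no
E: has spelt, so not kosher-for-Passover; has milk, so not Whole30-style — out
F: all constraints satisfied — OK
G: kosher-for-Passover, Whole30-style — OK
H: has egg yolk, so not egg-free — out
I: all constraints satisfied — valid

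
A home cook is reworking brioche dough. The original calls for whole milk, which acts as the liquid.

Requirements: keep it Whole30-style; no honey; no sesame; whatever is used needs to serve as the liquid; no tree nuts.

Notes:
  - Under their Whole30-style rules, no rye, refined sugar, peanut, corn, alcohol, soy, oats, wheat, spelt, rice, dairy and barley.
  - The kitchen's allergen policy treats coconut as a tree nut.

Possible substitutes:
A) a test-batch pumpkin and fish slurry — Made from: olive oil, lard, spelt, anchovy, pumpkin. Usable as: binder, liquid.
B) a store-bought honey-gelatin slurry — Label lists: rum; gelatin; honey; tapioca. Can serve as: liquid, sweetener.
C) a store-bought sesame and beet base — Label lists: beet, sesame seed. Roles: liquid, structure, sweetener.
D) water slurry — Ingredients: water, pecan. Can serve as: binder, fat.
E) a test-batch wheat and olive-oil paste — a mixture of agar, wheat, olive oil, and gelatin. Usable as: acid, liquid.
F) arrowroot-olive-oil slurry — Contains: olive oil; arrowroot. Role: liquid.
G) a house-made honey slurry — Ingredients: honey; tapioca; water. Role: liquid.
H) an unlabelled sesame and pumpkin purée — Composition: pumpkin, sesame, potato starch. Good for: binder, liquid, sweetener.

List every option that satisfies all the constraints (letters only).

A: has spelt, so not Whole30-style — reject
B: has rum, so not Whole30-style; has honey, so not honey-free — out
C: has sesame seed, so not sesame-free — reject
D: not usable as a liquid; has pecan, so not tree-nut-free — out
E: has wheat, so not Whole30-style — reject
F: nothing on the exclusion list — OK
G: has honey, so not honey-free — no
H: has sesame, so not sesame-free — no

F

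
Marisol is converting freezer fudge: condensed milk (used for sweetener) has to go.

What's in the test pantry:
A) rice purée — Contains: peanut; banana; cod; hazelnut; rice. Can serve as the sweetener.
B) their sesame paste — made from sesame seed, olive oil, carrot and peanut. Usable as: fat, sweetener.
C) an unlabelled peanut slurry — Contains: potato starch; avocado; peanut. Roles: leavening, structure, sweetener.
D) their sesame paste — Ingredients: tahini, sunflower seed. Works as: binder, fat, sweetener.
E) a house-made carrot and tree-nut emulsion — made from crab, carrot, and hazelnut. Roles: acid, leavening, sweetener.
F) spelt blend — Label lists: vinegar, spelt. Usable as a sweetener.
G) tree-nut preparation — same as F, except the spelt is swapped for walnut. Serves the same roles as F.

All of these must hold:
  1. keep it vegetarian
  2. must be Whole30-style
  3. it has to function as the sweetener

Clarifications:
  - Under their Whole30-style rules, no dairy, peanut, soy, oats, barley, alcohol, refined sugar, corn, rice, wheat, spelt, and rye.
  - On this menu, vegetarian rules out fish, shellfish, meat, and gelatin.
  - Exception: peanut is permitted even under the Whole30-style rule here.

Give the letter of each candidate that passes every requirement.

B, C, D, G

A: has rice, so not Whole30-style; has cod, so not vegetarian — no
B: peanut is permitted under the Whole30-style carve-out; nothing else excluded — keep
C: peanut is permitted under the Whole30-style carve-out; nothing else excluded — valid
D: nothing on the exclusion list — valid
E: has crab, so not vegetarian — no
F: has spelt, so not Whole30-style — reject
G: only walnut and vinegar; none excluded — OK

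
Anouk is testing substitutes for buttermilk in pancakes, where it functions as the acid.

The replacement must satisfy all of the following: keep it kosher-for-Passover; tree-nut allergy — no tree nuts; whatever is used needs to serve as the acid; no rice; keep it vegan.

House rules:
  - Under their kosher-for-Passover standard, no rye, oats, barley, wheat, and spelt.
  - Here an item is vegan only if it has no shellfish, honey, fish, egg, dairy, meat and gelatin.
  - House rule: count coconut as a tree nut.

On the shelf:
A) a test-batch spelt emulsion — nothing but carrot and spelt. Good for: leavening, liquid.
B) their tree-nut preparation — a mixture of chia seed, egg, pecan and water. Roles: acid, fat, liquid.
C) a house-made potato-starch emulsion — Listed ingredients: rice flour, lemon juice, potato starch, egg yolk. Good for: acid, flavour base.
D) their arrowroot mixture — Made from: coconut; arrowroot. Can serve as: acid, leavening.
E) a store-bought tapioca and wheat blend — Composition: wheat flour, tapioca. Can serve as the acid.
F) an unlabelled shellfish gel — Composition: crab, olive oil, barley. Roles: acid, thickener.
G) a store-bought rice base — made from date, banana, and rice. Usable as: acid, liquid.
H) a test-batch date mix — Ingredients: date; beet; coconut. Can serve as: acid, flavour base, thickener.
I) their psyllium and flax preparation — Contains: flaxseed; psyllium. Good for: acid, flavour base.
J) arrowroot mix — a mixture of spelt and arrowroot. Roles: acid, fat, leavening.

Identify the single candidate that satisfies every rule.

A: not usable as an acid; has spelt, so not kosher-for-Passover — reject
B: has egg, so not vegan; has pecan, so not tree-nut-free — out
C: has egg yolk, so not vegan; has rice flour, so not rice-free — no
D: has coconut, so not tree-nut-free — no
E: has wheat flour, so not kosher-for-Passover — reject
F: has barley, so not kosher-for-Passover; has crab, so not vegan — no
G: has rice, so not rice-free — out
H: has coconut, so not tree-nut-free — out
I: only flaxseed and psyllium; none excluded — valid
J: has spelt, so not kosher-for-Passover — out

I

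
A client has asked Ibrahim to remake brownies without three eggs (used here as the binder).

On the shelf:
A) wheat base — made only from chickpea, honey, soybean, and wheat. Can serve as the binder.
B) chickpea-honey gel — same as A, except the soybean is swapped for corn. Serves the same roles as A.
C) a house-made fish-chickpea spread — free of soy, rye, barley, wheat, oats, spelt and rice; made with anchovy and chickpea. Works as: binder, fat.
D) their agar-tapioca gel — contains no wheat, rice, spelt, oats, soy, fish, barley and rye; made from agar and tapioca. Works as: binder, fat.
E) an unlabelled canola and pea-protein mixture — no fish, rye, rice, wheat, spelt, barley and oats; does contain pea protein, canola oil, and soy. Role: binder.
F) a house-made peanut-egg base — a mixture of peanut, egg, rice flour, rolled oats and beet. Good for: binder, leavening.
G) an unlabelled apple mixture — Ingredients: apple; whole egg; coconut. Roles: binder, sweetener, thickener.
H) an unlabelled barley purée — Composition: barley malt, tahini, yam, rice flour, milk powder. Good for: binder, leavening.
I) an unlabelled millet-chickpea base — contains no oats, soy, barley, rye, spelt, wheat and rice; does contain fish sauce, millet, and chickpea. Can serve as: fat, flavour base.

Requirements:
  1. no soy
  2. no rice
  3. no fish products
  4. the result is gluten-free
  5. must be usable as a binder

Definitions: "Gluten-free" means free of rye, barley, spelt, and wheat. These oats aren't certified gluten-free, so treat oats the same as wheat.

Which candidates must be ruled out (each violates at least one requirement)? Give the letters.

A, B, C, E, F, H, I

A: has wheat, so not gluten-free; has soybean, so not soy-free — reject
B: has wheat, so not gluten-free — out
C: has anchovy, so not fish-free — out
D: gluten-free, no fish — OK
E: has soy, so not soy-free — no
F: has rolled oats, so not gluten-free; has rice flour, so not rice-free — reject
G: only coconut, whole egg and apple; none excluded — OK
H: has barley malt, so not gluten-free; has rice flour, so not rice-free — reject
I: not usable as a binder; has fish sauce, so not fish-free — no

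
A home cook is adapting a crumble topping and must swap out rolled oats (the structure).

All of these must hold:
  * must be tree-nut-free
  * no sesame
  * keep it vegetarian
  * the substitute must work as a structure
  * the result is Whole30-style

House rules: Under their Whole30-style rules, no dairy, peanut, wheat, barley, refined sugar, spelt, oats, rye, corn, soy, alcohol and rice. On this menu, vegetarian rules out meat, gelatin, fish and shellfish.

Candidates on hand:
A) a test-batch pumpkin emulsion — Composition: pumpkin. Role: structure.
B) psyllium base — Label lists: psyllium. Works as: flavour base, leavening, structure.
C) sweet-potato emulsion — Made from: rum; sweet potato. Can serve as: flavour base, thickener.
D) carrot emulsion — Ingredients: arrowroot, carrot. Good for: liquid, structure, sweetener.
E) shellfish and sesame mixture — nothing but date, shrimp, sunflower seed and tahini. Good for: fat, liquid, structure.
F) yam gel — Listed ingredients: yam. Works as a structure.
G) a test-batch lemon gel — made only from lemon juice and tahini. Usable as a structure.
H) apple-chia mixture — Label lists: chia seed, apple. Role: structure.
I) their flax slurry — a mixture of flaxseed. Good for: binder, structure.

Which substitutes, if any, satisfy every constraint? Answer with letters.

A: only pumpkin; none excluded — OK
B: all constraints satisfied — keep
C: not usable as a structure; has rum, so not Whole30-style — reject
D: works as a structure, vegetarian, Whole30-style — valid
E: has shrimp, so not vegetarian; has tahini, so not sesame-free — reject
F: only yam; none excluded — OK
G: has tahini, so not sesame-free — reject
H: no tree nuts, vegetarian — valid
I: nothing on the exclusion list — OK

A, B, D, F, H, I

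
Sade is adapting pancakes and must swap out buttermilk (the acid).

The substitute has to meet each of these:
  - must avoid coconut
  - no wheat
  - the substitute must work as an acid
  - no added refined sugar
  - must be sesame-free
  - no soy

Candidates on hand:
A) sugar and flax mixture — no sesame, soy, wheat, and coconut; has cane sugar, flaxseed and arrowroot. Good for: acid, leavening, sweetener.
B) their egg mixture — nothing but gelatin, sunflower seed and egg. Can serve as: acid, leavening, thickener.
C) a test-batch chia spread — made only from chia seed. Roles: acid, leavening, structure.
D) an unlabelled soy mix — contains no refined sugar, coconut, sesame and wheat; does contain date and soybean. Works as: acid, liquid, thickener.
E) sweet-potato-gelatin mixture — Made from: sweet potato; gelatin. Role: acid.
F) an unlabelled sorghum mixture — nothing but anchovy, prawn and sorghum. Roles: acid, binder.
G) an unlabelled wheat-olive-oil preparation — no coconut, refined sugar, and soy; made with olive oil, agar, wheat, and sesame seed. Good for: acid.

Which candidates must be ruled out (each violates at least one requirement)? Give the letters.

A, D, G

A: has cane sugar, so not no-added-sugar — reject
B: no coconut, no wheat — valid
C: only chia seed; none excluded — keep
D: has soybean, so not soy-free — no
E: only gelatin and sweet potato; none excluded — valid
F: only anchovy, prawn, and sorghum; none excluded — OK
G: has sesame seed, so not sesame-free; has wheat, so not wheat-free — no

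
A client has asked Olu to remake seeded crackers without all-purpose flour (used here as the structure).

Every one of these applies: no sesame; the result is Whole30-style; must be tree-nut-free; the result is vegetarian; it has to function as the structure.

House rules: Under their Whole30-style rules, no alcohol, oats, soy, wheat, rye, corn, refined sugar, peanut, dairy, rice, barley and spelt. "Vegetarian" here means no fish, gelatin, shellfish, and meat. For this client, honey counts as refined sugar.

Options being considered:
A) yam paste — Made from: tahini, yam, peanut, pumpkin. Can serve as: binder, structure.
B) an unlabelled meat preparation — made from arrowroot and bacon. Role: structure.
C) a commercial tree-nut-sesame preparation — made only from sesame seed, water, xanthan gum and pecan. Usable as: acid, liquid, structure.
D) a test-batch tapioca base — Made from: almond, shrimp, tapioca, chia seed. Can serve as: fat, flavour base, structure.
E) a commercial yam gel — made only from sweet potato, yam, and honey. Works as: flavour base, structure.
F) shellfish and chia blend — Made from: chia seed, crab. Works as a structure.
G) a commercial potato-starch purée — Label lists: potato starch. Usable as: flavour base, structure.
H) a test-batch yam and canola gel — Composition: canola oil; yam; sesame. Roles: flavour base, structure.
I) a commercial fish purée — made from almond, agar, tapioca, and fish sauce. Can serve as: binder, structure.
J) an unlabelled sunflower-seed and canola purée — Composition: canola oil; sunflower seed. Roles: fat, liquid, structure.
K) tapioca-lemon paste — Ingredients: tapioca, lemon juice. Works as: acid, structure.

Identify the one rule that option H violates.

sesame-free

usable as a structure: satisfied
Whole30-style: satisfied
vegetarian: satisfied
sesame-free: has sesame — fails
tree-nut-free: satisfied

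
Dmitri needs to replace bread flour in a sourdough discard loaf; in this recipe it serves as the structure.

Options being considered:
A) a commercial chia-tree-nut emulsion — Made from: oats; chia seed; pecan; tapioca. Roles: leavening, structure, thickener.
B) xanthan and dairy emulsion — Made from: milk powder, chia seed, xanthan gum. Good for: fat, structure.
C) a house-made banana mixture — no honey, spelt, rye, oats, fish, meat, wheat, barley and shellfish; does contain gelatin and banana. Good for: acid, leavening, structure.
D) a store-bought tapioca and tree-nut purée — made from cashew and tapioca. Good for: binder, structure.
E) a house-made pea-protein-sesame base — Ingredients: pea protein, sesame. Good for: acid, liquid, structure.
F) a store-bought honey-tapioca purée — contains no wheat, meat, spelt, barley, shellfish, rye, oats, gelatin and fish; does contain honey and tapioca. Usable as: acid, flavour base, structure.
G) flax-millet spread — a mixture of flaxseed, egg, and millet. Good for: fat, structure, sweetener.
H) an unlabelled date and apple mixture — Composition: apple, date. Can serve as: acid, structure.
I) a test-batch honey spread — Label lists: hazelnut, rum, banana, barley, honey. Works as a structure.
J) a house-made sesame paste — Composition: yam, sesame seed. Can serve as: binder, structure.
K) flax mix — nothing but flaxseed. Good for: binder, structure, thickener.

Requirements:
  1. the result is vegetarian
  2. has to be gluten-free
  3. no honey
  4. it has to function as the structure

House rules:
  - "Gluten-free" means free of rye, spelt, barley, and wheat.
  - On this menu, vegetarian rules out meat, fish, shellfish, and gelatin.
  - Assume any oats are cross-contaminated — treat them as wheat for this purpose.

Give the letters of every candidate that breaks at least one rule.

A, C, F, I

A: has oats, so not gluten-free — out
B: works as a structure, no honey, gluten-free — keep
C: has gelatin, so not vegetarian — no
D: only cashew and tapioca; none excluded — OK
E: works as a structure, vegetarian, gluten-free — keep
F: has honey, so not honey-free — out
G: only egg, millet, and flaxseed; none excluded — valid
H: every rule checks out — keep
I: has barley, so not gluten-free; has honey, so not honey-free — out
J: only sesame seed and yam; none excluded — valid
K: only flaxseed; none excluded — valid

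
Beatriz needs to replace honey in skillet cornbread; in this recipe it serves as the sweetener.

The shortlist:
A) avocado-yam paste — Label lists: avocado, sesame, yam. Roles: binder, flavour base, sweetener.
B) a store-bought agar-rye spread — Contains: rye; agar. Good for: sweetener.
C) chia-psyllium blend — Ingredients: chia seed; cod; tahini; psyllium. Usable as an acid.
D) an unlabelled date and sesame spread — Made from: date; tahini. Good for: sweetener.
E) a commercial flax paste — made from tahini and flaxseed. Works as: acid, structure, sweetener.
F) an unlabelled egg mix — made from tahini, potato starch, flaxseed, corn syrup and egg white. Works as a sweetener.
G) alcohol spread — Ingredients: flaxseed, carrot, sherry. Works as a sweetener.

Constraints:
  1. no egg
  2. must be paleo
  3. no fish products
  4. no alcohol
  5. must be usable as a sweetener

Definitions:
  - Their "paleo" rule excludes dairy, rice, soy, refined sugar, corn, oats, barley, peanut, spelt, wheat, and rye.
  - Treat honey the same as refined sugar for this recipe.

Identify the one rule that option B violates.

paleo

usable as a sweetener: satisfied
paleo: has rye — fails
fish-free: satisfied
egg-free: satisfied
alcohol-free: satisfied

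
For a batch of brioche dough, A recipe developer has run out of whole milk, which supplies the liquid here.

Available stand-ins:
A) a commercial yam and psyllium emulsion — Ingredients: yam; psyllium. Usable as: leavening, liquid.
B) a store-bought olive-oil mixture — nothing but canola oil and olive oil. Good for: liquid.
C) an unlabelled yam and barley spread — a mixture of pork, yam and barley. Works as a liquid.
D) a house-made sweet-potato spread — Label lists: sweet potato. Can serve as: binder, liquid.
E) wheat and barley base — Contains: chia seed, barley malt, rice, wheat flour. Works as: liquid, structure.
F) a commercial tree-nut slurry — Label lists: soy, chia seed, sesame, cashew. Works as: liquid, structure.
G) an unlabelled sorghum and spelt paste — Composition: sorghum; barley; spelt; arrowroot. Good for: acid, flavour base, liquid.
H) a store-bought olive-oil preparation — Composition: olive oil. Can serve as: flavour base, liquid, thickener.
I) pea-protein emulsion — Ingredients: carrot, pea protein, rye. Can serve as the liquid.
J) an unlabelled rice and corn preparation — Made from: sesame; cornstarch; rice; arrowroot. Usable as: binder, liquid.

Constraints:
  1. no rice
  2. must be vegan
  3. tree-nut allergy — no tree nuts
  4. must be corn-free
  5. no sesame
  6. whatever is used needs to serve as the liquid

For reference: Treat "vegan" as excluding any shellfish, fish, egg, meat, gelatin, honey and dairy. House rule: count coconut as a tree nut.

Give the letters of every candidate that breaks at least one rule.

C, E, F, J

A: nothing on the exclusion list — OK
B: only olive oil and canola oil; none excluded — keep
C: has pork, so not vegan — reject
D: works as a liquid, no sesame, vegan — keep
E: has rice, so not rice-free — reject
F: has sesame, so not sesame-free; has cashew, so not tree-nut-free — reject
G: no rice, no corn — valid
H: every rule checks out — keep
I: nothing on the exclusion list — OK
J: has rice, so not rice-free; has sesame, so not sesame-free (and 1 more) — out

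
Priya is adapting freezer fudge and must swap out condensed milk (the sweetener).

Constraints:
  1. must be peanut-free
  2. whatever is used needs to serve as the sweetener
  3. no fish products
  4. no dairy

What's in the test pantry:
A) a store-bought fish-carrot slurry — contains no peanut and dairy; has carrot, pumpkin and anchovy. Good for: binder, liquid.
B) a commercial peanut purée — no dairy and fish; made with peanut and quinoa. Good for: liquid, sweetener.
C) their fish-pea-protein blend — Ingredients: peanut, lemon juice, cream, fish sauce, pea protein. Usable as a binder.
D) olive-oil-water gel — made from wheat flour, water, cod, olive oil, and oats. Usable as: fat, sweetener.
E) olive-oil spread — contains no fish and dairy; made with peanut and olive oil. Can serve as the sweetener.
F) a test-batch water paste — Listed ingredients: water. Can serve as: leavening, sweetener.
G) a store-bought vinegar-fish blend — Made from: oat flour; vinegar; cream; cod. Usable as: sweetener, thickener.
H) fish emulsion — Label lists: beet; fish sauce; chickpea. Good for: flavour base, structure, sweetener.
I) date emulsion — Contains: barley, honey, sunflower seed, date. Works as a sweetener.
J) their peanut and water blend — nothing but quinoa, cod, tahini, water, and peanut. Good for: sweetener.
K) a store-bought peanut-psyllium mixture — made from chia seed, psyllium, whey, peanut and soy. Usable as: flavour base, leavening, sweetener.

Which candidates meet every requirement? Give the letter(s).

F, I

A: not usable as a sweetener; has anchovy, so not fish-free — no
B: has peanut, so not peanut-free — no
C: not usable as a sweetener; has fish sauce, so not fish-free (and 2 more) — no
D: has cod, so not fish-free — no
E: has peanut, so not peanut-free — reject
F: nothing on the exclusion list — keep
G: has cod, so not fish-free; has cream, so not dairy-free — out
H: has fish sauce, so not fish-free — out
I: nothing on the exclusion list — keep
J: has cod, so not fish-free; has peanut, so not peanut-free — no
K: has peanut, so not peanut-free; has whey, so not dairy-free — no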